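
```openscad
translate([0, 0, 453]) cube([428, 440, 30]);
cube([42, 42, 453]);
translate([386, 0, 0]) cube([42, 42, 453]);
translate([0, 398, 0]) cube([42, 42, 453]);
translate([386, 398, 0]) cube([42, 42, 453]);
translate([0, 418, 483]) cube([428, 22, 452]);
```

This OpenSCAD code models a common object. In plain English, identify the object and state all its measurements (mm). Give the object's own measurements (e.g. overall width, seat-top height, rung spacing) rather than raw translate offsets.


A chair. The seat is a 428×440×30 mm slab with its top at z = 483 mm, on four 42×42 mm corner legs (flush with the seat edges, standing on z = 0). A flat backrest 22 mm thick, 452 mm tall, spans the full seat width and rises from the seat top along its +y edge, rear face flush with the rear of the seat.


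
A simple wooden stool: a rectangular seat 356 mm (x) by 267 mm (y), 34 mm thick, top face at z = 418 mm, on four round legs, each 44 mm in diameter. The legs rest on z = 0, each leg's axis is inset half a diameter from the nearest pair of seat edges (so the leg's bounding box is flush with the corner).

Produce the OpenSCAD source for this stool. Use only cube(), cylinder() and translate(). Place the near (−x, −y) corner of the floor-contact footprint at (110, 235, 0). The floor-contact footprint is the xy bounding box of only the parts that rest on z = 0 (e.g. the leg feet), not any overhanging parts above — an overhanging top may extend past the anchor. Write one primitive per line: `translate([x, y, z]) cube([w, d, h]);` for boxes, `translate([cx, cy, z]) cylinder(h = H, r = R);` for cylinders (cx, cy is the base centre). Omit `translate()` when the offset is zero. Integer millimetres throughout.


translate([110, 235, 384]) cube([356, 267, 34]);
translate([132, 257, 0]) cylinder(h = 384, r = 22);
translate([444, 257, 0]) cylinder(h = 384, r = 22);
translate([132, 480, 0]) cylinder(h = 384, r = 22);
translate([444, 480, 0]) cylinder(h = 384, r = 22);


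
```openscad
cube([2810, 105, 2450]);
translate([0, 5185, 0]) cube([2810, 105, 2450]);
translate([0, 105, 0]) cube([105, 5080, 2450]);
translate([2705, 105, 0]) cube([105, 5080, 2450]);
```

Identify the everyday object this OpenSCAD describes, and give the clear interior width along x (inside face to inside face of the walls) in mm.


A house (or room) frame. The interior width is 2600 mm.

Four 2450 mm walls enclosing a rectangle with no floor or roof — a room or house frame. Outside width is 2810 mm and wall thickness is 105 mm, so the interior width is 2810 − 2 × 105 = 2600 mm.


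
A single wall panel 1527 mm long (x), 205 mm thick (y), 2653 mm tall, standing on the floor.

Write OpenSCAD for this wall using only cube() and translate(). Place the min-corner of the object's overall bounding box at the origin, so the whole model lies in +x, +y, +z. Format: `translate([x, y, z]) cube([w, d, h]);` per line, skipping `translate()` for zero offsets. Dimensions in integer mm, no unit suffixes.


cube([1527, 205, 2653]);


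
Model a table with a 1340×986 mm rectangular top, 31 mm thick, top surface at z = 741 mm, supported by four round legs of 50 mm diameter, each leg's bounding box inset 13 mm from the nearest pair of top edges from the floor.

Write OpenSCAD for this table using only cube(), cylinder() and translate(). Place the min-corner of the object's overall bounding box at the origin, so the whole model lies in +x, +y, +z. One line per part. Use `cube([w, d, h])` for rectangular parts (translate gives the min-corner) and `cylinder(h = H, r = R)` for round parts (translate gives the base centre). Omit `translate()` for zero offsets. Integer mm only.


translate([0, 0, 710]) cube([1340, 986, 31]);
translate([38, 38, 0]) cylinder(h = 710, r = 25);
translate([1302, 38, 0]) cylinder(h = 710, r = 25);
translate([38, 948, 0]) cylinder(h = 710, r = 25);
translate([1302, 948, 0]) cylinder(h = 710, r = 25);


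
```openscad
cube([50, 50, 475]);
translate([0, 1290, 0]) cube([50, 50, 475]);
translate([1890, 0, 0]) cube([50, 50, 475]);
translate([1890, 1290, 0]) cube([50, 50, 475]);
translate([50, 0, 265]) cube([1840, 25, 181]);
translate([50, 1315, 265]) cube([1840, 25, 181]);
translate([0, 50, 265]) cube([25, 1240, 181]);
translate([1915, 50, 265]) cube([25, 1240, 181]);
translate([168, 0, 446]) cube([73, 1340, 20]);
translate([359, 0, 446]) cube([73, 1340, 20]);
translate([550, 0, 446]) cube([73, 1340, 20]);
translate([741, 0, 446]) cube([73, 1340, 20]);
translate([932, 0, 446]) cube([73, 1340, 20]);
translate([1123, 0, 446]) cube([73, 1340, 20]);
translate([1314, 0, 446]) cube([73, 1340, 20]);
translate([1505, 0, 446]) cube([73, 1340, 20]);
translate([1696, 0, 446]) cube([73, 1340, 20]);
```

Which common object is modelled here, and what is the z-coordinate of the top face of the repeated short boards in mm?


A bed frame. The slat-top height is 466 mm.

Four posts, four rails, and a row of slats — a bed frame. Slats sit on the rails at z = 265 + 181 = 446; with slat thickness 20, the top is 466 mm.


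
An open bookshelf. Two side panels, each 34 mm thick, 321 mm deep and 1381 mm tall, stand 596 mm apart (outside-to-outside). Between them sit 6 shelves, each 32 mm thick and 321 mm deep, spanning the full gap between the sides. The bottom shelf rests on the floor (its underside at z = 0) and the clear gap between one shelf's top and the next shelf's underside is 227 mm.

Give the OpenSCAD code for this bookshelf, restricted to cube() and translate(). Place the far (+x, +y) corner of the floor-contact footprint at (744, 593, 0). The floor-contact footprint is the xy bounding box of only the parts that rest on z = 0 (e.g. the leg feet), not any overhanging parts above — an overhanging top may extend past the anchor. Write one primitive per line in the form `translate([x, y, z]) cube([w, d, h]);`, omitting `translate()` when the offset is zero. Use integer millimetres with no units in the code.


translate([148, 272, 0]) cube([34, 321, 1381]);
translate([710, 272, 0]) cube([34, 321, 1381]);
translate([182, 272, 0]) cube([528, 321, 32]);
translate([182, 272, 259]) cube([528, 321, 32]);
translate([182, 272, 518]) cube([528, 321, 32]);
translate([182, 272, 777]) cube([528, 321, 32]);
translate([182, 272, 1036]) cube([528, 321, 32]);
translate([182, 272, 1295]) cube([528, 321, 32]);


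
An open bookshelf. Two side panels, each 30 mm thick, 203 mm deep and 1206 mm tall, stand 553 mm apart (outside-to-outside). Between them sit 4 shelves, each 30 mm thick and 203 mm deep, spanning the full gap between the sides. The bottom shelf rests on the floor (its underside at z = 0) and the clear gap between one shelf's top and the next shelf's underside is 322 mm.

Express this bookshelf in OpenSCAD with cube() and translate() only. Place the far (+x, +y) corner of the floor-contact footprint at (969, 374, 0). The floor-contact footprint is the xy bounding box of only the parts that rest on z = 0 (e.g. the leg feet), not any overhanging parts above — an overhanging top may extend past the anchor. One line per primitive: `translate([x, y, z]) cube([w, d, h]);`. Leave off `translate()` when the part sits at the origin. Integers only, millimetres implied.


translate([416, 171, 0]) cube([30, 203, 1206]);
translate([939, 171, 0]) cube([30, 203, 1206]);
translate([446, 171, 0]) cube([493, 203, 30]);
translate([446, 171, 352]) cube([493, 203, 30]);
translate([446, 171, 704]) cube([493, 203, 30]);
translate([446, 171, 1056]) cube([493, 203, 30]);


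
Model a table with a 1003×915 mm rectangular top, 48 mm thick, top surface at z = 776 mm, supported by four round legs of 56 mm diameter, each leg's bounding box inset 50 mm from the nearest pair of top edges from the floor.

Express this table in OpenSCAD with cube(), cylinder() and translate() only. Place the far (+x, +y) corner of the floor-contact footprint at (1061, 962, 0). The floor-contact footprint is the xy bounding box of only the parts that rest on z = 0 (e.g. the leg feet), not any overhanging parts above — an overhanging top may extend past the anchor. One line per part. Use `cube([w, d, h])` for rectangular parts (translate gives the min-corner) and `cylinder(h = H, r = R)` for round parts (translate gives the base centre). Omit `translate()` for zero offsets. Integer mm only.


// leg_h = 776 - 48 = 728
translate([108, 97, 728]) cube([1003, 915, 48]);
translate([186, 175, 0]) cylinder(h = 728, r = 28);
translate([1033, 175, 0]) cylinder(h = 728, r = 28);
translate([186, 934, 0]) cylinder(h = 728, r = 28);
translate([1033, 934, 0]) cylinder(h = 728, r = 28);


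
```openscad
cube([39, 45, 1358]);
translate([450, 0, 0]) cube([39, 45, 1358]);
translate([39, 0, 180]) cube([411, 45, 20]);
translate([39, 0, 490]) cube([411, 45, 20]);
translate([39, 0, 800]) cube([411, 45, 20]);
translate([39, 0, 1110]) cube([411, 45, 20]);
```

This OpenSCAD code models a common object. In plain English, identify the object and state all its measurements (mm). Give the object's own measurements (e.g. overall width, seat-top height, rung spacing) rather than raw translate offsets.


A straight ladder. Two 39×45 mm vertical rails, 1358 mm tall, stand 489 mm apart (outside-to-outside) with their front faces coplanar on the −y side. 4 rungs, each 45 mm deep and 20 mm tall, span between the inner faces of the rails, front faces flush with the rails. The lowest rung's underside is at z = 180 mm and rungs are spaced 310 mm apart (underside to underside).


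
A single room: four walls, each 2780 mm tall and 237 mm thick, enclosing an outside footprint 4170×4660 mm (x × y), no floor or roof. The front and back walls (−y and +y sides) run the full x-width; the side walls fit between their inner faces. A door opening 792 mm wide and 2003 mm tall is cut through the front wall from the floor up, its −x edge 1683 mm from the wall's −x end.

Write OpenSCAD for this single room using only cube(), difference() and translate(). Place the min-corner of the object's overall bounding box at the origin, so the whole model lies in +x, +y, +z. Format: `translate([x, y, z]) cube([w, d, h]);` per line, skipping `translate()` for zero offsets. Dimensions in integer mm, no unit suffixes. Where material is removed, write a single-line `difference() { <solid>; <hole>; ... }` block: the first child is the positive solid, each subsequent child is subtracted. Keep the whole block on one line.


difference() { cube([4170, 237, 2780]); translate([1683, 0, 0]) cube([792, 237, 2003]); }
translate([0, 4423, 0]) cube([4170, 237, 2780]);
translate([0, 237, 0]) cube([237, 4186, 2780]);
translate([3933, 237, 0]) cube([237, 4186, 2780]);


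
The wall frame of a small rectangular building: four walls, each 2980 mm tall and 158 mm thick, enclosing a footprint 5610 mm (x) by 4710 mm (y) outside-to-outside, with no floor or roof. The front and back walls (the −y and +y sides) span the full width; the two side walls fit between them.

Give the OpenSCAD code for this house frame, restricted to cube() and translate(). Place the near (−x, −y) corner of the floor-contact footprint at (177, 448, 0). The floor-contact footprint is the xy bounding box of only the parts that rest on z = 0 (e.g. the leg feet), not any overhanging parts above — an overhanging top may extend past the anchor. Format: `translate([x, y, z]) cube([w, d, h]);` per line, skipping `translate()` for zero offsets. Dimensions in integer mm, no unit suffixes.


translate([177, 448, 0]) cube([5610, 158, 2980]);
translate([177, 5000, 0]) cube([5610, 158, 2980]);
translate([177, 606, 0]) cube([158, 4394, 2980]);
translate([5629, 606, 0]) cube([158, 4394, 2980]);


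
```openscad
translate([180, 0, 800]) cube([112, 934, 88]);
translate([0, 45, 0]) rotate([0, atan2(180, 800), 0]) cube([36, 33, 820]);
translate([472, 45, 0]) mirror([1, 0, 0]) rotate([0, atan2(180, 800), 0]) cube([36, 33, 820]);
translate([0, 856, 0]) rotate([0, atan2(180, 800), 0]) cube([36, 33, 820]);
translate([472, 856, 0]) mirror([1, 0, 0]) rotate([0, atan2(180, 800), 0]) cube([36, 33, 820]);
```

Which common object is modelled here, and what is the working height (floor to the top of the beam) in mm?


A sawhorse. The overall height is 888 mm.

A beam across two mirrored pairs of raked legs — a sawhorse. The beam's underside is at z = 800 (matching the legs' vertical rise in atan2(180, 800)) and the beam is 88 mm tall, so its top is at 800 + 88 = 888 mm. The raked legs top out at the beam's underside, so that is the highest point.


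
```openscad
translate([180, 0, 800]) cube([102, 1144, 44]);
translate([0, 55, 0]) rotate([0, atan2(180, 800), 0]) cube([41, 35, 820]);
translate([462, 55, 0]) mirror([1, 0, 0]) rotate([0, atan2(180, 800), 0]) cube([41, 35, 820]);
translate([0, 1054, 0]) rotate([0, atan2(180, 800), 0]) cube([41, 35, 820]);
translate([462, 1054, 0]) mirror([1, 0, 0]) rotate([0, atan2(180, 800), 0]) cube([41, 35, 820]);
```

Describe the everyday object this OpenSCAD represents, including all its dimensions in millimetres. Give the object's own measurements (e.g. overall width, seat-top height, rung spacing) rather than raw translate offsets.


A sawhorse. A 102×1144×44 mm beam (x, y, z) sits on two A-frame leg pairs. Each pair is two raked legs of 41×35 mm section (35 mm along y) splaying symmetrically in x. Each leg rises 800 mm vertically over 180 mm of horizontal reach and is 820 mm long along its own axis. Every leg's outer bottom edge rests on the floor and its outer top edge meets a bottom edge of the beam — the left legs (tilting toward +x) meet the beam's −x bottom edge, the right legs (their mirror images, tilting toward −x) meet its +x bottom edge — so the leg tops tuck under the beam, the beam's underside is 800 mm above the floor, and the feet are 462 mm apart outside-to-outside with the beam centred between them. The two leg pairs are set in 55 mm from either end of the beam.


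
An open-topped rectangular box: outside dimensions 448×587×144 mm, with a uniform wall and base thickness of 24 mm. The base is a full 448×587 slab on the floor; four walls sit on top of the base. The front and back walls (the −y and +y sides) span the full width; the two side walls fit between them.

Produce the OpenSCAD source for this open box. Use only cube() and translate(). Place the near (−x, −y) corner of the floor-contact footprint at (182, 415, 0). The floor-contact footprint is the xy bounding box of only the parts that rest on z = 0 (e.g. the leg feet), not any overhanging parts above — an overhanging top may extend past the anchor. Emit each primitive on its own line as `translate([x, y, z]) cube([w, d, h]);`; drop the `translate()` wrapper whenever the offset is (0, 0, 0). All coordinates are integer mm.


translate([182, 415, 0]) cube([448, 587, 24]);
translate([182, 415, 24]) cube([448, 24, 120]);
translate([182, 978, 24]) cube([448, 24, 120]);
translate([182, 439, 24]) cube([24, 539, 120]);
translate([606, 439, 24]) cube([24, 539, 120]);


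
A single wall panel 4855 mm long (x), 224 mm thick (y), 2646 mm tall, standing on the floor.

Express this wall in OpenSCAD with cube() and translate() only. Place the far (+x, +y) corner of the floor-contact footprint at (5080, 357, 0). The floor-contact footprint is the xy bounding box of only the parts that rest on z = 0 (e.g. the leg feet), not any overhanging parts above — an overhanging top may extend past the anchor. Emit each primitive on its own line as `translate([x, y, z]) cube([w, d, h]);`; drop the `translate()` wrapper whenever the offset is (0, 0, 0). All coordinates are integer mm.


translate([225, 133, 0]) cube([4855, 224, 2646]);


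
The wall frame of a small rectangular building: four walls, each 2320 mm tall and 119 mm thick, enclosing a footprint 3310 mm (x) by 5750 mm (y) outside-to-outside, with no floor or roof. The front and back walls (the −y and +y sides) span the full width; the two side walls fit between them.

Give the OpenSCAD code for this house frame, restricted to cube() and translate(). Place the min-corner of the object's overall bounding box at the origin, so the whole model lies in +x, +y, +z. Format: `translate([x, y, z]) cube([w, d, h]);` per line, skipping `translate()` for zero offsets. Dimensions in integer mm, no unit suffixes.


cube([3310, 119, 2320]);
translate([0, 5631, 0]) cube([3310, 119, 2320]);
translate([0, 119, 0]) cube([119, 5512, 2320]);
translate([3191, 119, 0]) cube([119, 5512, 2320]);


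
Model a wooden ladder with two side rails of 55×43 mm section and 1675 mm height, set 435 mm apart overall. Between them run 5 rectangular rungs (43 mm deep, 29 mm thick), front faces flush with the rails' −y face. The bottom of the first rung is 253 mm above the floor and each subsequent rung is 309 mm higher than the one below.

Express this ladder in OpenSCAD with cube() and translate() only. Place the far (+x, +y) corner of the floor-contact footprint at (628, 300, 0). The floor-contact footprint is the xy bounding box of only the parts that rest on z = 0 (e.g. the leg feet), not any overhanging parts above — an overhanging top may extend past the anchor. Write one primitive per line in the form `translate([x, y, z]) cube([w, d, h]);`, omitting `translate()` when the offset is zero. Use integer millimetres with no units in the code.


translate([193, 257, 0]) cube([55, 43, 1675]);
translate([573, 257, 0]) cube([55, 43, 1675]);
translate([248, 257, 253]) cube([325, 43, 29]);
translate([248, 257, 562]) cube([325, 43, 29]);
translate([248, 257, 871]) cube([325, 43, 29]);
translate([248, 257, 1180]) cube([325, 43, 29]);
translate([248, 257, 1489]) cube([325, 43, 29]);


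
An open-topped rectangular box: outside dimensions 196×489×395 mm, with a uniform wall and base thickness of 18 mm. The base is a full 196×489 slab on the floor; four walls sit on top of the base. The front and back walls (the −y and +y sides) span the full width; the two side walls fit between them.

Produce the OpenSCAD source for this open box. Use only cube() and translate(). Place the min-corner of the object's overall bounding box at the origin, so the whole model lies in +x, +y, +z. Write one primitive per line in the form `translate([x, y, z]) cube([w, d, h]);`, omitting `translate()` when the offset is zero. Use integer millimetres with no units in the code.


cube([196, 489, 18]);
translate([0, 0, 18]) cube([196, 18, 377]);
translate([0, 471, 18]) cube([196, 18, 377]);
translate([0, 18, 18]) cube([18, 453, 377]);
translate([178, 18, 18]) cube([18, 453, 377]);


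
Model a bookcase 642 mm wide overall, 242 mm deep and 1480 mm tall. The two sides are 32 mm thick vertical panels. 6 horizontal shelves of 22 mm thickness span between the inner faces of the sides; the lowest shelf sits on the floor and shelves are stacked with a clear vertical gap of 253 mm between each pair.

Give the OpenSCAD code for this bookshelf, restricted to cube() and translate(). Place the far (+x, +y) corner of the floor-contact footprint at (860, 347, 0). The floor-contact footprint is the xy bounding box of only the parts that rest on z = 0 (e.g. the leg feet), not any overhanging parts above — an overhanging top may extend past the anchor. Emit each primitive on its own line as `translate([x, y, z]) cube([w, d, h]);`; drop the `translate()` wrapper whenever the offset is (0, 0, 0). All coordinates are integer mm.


translate([218, 105, 0]) cube([32, 242, 1480]);
translate([828, 105, 0]) cube([32, 242, 1480]);
translate([250, 105, 0]) cube([578, 242, 22]);
translate([250, 105, 275]) cube([578, 242, 22]);
translate([250, 105, 550]) cube([578, 242, 22]);
translate([250, 105, 825]) cube([578, 242, 22]);
translate([250, 105, 1100]) cube([578, 242, 22]);
translate([250, 105, 1375]) cube([578, 242, 22]);


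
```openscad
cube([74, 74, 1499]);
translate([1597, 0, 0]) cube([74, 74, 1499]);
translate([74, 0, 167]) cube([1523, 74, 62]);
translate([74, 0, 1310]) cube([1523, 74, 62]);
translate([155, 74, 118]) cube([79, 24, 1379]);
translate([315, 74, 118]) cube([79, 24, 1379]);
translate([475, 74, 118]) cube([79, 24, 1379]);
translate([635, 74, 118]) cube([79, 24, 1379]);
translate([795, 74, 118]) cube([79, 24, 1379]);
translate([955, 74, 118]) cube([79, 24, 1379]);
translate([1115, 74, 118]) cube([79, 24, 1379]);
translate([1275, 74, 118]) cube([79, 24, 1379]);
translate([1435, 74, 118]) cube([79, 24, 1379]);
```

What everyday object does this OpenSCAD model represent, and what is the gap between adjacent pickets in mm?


A fence section. The picket gap is 81 mm.

Two posts, two rails, 9 pickets — a fence section. Span 1523 mm holds 9 pickets of 79 mm with 10 equal gaps: ⌊(1523 − 9·79) / 10⌋ = 81 mm.


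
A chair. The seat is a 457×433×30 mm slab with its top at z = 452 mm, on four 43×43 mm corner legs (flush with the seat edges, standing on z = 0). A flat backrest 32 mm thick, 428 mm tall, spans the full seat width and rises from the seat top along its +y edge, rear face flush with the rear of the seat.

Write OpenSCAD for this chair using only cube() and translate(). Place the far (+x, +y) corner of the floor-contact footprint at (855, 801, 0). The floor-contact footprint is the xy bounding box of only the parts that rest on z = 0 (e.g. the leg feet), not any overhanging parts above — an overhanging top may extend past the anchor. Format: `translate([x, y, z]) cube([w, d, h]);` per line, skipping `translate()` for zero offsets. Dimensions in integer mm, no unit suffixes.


translate([398, 368, 422]) cube([457, 433, 30]);
translate([398, 368, 0]) cube([43, 43, 422]);
translate([812, 368, 0]) cube([43, 43, 422]);
translate([398, 758, 0]) cube([43, 43, 422]);
translate([812, 758, 0]) cube([43, 43, 422]);
translate([398, 769, 452]) cube([457, 32, 428]);


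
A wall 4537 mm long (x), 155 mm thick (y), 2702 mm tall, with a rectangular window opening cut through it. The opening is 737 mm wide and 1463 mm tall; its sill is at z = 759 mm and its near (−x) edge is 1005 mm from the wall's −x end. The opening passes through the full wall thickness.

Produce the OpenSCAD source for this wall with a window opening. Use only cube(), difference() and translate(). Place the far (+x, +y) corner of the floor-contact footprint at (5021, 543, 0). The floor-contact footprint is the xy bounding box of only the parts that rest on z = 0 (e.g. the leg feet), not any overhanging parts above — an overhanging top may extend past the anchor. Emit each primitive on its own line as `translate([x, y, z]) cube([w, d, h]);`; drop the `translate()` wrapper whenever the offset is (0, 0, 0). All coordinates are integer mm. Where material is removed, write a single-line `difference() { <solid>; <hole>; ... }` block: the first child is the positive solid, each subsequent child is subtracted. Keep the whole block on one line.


difference() { translate([484, 388, 0]) cube([4537, 155, 2702]); translate([1489, 388, 759]) cube([737, 155, 1463]); }


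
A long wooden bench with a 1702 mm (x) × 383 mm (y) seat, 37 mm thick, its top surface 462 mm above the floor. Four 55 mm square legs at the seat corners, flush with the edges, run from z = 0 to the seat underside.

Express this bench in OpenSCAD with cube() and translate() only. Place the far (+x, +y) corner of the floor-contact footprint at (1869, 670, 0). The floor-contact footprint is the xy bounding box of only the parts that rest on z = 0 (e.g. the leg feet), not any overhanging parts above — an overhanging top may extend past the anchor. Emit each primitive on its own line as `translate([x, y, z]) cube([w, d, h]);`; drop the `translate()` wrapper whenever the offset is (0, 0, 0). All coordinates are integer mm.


// leg_h = 462 − 37 = 425
translate([167, 287, 425]) cube([1702, 383, 37]);
translate([167, 287, 0]) cube([55, 55, 425]);
translate([167, 615, 0]) cube([55, 55, 425]);
translate([1814, 287, 0]) cube([55, 55, 425]);
translate([1814, 615, 0]) cube([55, 55, 425]);


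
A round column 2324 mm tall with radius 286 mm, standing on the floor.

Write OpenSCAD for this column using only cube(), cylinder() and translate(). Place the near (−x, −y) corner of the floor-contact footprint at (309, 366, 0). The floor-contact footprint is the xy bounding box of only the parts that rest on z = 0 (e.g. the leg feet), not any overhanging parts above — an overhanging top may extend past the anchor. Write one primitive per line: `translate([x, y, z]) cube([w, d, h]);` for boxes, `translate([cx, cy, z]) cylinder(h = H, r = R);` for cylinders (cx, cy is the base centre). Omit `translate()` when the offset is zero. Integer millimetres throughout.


translate([595, 652, 0]) cylinder(h = 2324, r = 286);


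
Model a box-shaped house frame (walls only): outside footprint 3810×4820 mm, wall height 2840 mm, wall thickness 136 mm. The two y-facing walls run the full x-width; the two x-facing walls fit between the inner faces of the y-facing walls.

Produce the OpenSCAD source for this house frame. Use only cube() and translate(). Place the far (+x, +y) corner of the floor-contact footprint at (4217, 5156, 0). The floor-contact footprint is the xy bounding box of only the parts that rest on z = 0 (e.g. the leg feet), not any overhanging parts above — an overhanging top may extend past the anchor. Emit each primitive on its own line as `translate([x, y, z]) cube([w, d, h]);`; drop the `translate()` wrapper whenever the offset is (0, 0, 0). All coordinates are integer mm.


translate([407, 336, 0]) cube([3810, 136, 2840]);
translate([407, 5020, 0]) cube([3810, 136, 2840]);
translate([407, 472, 0]) cube([136, 4548, 2840]);
translate([4081, 472, 0]) cube([136, 4548, 2840]);


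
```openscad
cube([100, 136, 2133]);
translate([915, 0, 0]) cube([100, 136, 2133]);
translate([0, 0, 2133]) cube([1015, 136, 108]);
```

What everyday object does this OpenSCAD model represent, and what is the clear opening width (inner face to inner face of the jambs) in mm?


A door frame. The clear opening width is 815 mm.

Two 2133 mm tall posts with a header on top — a door frame. The left jamb is 100 mm wide at x = 0; the right jamb starts at x = 915. The clear opening is 915 − 100 = 815 mm.


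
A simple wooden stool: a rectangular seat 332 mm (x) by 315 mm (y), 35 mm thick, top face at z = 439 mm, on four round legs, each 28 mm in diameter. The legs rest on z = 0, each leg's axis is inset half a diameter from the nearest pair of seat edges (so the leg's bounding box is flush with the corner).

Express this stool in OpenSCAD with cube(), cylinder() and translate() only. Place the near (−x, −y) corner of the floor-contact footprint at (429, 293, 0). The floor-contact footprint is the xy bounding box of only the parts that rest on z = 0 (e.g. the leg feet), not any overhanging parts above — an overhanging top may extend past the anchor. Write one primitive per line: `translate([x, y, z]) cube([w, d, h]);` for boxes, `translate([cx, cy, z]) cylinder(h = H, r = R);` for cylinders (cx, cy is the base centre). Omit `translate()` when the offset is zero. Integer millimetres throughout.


translate([429, 293, 404]) cube([332, 315, 35]);
translate([443, 307, 0]) cylinder(h = 404, r = 14);
translate([747, 307, 0]) cylinder(h = 404, r = 14);
translate([443, 594, 0]) cylinder(h = 404, r = 14);
translate([747, 594, 0]) cylinder(h = 404, r = 14);


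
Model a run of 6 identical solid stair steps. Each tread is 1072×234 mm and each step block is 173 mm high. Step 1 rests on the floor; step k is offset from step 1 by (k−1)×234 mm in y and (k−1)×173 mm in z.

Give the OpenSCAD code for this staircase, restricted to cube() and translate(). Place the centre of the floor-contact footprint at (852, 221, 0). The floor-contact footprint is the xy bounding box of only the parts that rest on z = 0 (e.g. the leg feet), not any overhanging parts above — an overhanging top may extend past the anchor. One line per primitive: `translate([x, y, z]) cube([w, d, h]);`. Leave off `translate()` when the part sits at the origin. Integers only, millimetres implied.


translate([316, 104, 0]) cube([1072, 234, 173]);
translate([316, 338, 173]) cube([1072, 234, 173]);
translate([316, 572, 346]) cube([1072, 234, 173]);
translate([316, 806, 519]) cube([1072, 234, 173]);
translate([316, 1040, 692]) cube([1072, 234, 173]);
translate([316, 1274, 865]) cube([1072, 234, 173]);


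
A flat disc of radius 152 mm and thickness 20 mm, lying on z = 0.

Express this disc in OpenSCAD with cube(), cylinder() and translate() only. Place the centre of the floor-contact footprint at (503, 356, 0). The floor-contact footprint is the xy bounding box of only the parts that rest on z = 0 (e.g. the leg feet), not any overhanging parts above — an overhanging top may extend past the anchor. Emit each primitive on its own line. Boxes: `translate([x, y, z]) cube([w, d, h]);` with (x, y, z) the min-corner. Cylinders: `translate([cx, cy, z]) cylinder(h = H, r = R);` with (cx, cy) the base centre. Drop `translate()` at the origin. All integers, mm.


translate([503, 356, 0]) cylinder(h = 20, r = 152);


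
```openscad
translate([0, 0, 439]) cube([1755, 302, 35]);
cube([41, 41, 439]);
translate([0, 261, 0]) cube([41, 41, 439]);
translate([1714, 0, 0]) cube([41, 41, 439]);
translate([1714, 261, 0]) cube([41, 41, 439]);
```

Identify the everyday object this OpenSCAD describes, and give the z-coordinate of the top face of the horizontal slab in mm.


A bench. The seat-top height is 474 mm.

A long slab on four corner posts — a bench. The slab sits at z = 439 with thickness 35, so the top is 439 + 35 = 474 mm.


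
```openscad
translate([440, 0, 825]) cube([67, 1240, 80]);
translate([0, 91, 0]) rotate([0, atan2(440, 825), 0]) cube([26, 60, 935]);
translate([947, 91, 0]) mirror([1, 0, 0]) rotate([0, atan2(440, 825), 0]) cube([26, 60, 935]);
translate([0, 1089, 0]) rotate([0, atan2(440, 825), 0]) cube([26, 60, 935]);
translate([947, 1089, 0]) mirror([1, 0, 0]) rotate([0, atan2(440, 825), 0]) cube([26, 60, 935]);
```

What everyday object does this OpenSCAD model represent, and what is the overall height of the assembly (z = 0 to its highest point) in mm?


A sawhorse. The overall height is 905 mm.

A beam across two mirrored pairs of raked legs — a sawhorse. The beam's underside is at z = 825 (matching the legs' vertical rise in atan2(440, 825)) and the beam is 80 mm tall, so its top is at 825 + 80 = 905 mm. The raked legs top out at the beam's underside, so that is the highest point.


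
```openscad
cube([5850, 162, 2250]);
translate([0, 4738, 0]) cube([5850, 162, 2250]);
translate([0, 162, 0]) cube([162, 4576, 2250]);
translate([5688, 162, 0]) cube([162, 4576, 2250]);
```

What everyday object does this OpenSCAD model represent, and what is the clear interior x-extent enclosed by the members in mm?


A house (or room) frame. The interior width is 5526 mm.

Four 2250 mm walls enclosing a rectangle with no floor or roof — a room or house frame. Outside width is 5850 mm and wall thickness is 162 mm, so the interior width is 5850 − 2 × 162 = 5526 mm.


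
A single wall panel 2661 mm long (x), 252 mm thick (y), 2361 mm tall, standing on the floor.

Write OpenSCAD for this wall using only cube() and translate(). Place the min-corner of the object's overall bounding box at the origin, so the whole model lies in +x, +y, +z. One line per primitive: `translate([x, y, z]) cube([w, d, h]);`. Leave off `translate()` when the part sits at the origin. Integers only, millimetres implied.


cube([2661, 252, 2361]);


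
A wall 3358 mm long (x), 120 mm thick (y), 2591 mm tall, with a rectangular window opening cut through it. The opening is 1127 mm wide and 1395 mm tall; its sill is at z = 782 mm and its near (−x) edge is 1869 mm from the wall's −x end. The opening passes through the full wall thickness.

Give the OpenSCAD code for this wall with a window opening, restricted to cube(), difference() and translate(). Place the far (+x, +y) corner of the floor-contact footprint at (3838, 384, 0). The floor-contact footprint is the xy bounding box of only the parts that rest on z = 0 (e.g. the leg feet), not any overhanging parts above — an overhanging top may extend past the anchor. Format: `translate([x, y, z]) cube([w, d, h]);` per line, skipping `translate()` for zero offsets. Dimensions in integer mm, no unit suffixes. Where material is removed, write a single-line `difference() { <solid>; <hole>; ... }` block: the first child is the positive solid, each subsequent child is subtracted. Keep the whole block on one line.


difference() { translate([480, 264, 0]) cube([3358, 120, 2591]); translate([2349, 264, 782]) cube([1127, 120, 1395]); }


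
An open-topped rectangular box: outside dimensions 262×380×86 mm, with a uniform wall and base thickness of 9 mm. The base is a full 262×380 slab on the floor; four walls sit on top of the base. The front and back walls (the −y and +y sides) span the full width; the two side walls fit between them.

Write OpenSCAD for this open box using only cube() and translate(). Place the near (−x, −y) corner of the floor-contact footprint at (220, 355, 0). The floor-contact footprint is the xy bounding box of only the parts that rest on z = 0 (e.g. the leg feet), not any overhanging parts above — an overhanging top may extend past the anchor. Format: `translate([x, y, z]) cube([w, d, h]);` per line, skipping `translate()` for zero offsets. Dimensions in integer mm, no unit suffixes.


translate([220, 355, 0]) cube([262, 380, 9]);
translate([220, 355, 9]) cube([262, 9, 77]);
translate([220, 726, 9]) cube([262, 9, 77]);
translate([220, 364, 9]) cube([9, 362, 77]);
translate([473, 364, 9]) cube([9, 362, 77]);


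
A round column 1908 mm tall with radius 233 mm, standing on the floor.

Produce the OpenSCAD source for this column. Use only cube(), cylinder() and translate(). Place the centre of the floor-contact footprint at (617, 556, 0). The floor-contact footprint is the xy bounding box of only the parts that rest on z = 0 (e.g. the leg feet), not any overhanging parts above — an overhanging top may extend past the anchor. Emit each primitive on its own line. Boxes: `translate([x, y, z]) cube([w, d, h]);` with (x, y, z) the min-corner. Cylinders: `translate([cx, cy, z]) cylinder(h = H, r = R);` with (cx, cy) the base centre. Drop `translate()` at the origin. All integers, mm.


translate([617, 556, 0]) cylinder(h = 1908, r = 233);


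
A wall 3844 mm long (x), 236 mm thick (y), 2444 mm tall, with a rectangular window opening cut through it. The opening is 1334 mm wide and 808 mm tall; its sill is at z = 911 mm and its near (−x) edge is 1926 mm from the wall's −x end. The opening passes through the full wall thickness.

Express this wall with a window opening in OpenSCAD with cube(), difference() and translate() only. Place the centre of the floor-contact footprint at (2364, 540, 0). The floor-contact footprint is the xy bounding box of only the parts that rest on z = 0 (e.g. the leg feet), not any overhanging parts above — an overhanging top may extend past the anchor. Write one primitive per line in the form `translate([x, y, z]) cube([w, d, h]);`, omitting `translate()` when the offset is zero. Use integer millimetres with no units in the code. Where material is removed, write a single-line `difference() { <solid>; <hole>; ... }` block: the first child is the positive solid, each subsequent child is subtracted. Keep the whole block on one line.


difference() { translate([442, 422, 0]) cube([3844, 236, 2444]); translate([2368, 422, 911]) cube([1334, 236, 808]); }


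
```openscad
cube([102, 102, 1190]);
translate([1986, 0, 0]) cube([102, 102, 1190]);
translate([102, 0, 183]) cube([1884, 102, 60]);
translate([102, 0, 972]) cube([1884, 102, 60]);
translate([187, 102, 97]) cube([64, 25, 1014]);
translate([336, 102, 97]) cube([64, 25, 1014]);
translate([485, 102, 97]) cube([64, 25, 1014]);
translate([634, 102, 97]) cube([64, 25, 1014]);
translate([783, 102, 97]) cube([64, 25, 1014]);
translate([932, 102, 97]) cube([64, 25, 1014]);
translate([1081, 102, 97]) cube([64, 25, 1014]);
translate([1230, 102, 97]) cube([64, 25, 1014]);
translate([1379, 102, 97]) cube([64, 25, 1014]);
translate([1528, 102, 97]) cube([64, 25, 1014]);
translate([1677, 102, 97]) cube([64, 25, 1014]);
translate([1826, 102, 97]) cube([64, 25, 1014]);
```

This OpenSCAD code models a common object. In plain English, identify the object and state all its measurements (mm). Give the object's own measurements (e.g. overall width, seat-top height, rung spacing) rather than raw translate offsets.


A fence section. Two 102×102 mm posts, 1190 mm tall, stand on the floor with a clear span of 1884 mm between their inner faces. Two horizontal rails of 102×60 mm section span the gap between the posts with their undersides at z = 183 mm and z = 972 mm, flush with the posts' −y face. 12 pickets, each 64 mm wide, 25 mm thick and 1014 mm tall, are fixed to the +y face of the rails with their bottoms at z = 97 mm, spaced across the span with a 85 mm gap after the −x post and between neighbouring pickets, with 96 mm left before the +x post.


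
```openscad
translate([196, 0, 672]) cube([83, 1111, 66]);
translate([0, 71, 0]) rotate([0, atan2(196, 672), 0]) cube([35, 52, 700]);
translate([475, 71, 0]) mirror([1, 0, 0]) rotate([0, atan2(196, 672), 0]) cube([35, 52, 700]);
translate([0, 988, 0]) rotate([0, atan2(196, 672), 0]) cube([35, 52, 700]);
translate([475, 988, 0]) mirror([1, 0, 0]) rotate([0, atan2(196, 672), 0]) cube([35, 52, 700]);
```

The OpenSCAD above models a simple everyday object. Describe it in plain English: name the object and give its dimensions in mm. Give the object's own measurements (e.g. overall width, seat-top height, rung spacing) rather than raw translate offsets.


A sawhorse. A 83×1111×66 mm beam (x, y, z) sits on two A-frame leg pairs. Each pair is two raked legs of 35×52 mm section (52 mm along y) splaying symmetrically in x. Each leg rises 672 mm vertically over 196 mm of horizontal reach and is 700 mm long along its own axis. Every leg's outer bottom edge rests on the floor and its outer top edge meets a bottom edge of the beam — the left legs (tilting toward +x) meet the beam's −x bottom edge, the right legs (their mirror images, tilting toward −x) meet its +x bottom edge — so the leg tops tuck under the beam, the beam's underside is 672 mm above the floor, and the feet are 475 mm apart outside-to-outside with the beam centred between them. The two leg pairs are set in 71 mm from either end of the beam.


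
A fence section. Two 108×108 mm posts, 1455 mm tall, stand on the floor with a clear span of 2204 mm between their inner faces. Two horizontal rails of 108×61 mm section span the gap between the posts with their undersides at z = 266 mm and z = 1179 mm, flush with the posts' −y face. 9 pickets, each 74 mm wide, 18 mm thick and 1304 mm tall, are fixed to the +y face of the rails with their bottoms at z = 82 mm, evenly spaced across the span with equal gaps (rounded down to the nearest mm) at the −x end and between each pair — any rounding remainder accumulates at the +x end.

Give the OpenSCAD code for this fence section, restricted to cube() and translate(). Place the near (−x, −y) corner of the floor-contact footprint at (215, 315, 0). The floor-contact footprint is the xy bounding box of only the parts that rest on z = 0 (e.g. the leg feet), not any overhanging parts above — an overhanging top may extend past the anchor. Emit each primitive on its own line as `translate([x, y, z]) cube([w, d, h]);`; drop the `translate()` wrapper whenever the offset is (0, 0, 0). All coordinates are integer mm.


translate([215, 315, 0]) cube([108, 108, 1455]);
translate([2527, 315, 0]) cube([108, 108, 1455]);
translate([323, 315, 266]) cube([2204, 108, 61]);
translate([323, 315, 1179]) cube([2204, 108, 61]);
translate([476, 423, 82]) cube([74, 18, 1304]);
translate([703, 423, 82]) cube([74, 18, 1304]);
translate([930, 423, 82]) cube([74, 18, 1304]);
translate([1157, 423, 82]) cube([74, 18, 1304]);
translate([1384, 423, 82]) cube([74, 18, 1304]);
translate([1611, 423, 82]) cube([74, 18, 1304]);
translate([1838, 423, 82]) cube([74, 18, 1304]);
translate([2065, 423, 82]) cube([74, 18, 1304]);
translate([2292, 423, 82]) cube([74, 18, 1304]);
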